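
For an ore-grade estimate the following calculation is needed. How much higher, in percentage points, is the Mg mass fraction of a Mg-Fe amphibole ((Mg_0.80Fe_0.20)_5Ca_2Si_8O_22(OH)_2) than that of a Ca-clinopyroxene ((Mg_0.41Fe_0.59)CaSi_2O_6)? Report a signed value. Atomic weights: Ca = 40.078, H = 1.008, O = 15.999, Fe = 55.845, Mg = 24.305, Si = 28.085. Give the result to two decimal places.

First mineral: 97.220 g Mg in 843.893 g formula = 11.52 wt% Mg.
Second mineral: 9.965 g Mg in 235.156 g formula = 4.24 wt% Mg.
11.52% − 4.24% gives a difference of 7.28 percentage points.

7.28 percentage points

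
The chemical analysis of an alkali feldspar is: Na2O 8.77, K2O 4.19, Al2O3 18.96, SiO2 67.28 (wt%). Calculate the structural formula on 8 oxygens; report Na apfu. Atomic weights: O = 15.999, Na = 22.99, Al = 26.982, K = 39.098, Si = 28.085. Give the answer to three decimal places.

0.759 Na apfu

Na2O: 8.77/61.979 = 0.14150 mol → 0.28300 mol Na, 0.14150 mol O.
K2O: 4.19/94.195 = 0.04448 mol → 0.08896 mol K, 0.04448 mol O.
Al2O3: 18.96/101.961 = 0.18595 mol → 0.37190 mol Al, 0.55785 mol O.
SiO2: 67.28/60.083 = 1.11978 mol → 1.11978 mol Si, 2.23956 mol O.
Total oxygen = 2.98339 mol. Normalization factor = 8/2.98339 = 2.68151.
Na per 8 O = 0.28300 × 2.68151 = 0.759.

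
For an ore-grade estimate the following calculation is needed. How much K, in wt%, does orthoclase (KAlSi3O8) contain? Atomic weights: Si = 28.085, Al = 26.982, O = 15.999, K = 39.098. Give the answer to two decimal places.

Formula mass = 1*39.098 + 1*26.982 + 3*28.085 + 8*15.999 = 278.327 g/mol, of which 39.098 g is K.
So K makes up 39.098/278.327 = 0.1405 of the mass, i.e. 14.05%.

14.05 wt%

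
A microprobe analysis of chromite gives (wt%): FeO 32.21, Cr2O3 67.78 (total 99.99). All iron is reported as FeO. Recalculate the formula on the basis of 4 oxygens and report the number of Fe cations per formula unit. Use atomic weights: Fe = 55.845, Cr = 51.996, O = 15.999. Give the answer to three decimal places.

1.004 Fe apfu

FeO (M=71.844): mol = 0.44833; Fe = 0.44833, O = 0.44833.
Cr2O3 (M=151.989): mol = 0.44595; Cr = 0.89190, O = 1.33785.
ΣO = 1.78618; factor = 4/ΣO = 2.23942.
Fe apfu = 0.44833 × 2.23942 = 1.004.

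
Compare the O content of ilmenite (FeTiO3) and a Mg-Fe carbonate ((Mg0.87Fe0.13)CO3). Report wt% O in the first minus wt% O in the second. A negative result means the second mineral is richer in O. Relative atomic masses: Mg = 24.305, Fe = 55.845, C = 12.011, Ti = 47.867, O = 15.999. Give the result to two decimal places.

O in FeTiO3: molar mass 151.709 g/mol; 3×15.999 = 47.997 g → 31.64 wt%.
O in (Mg0.87Fe0.13)CO3: molar mass 88.413 g/mol; 3×15.999 = 47.997 g → 54.29 wt%.
Difference = 31.64 − 54.29 = -22.65 percentage points.

-22.65 percentage points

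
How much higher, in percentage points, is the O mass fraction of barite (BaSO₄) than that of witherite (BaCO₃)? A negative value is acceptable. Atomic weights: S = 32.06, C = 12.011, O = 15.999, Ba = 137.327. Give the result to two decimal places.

3.10 percentage points

M(BaSO₄) = 233.383 g/mol, so wt% O = 63.996/233.383 × 100 = 27.42%.
M(BaCO₃) = 197.335 g/mol, so wt% O = 47.997/197.335 × 100 = 24.32%.
27.42 − 24.32 = 3.10 pp.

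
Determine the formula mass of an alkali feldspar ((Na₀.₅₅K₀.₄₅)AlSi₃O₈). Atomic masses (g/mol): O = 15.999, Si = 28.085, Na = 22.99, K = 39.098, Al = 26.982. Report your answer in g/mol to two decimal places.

269.47 g/mol

Na: 0.55 × 22.99 = 12.6445
K: 0.45 × 39.098 = 17.5941
Al: 1 × 26.982 = 26.9820
Si: 3 × 28.085 = 84.2550
O: 8 × 15.999 = 127.9920
Summing the contributions gives the formula mass.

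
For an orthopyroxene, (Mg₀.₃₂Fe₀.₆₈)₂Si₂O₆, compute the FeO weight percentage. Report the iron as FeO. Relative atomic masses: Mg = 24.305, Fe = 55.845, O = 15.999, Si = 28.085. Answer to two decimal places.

Molar mass of (Mg₀.₃₂Fe₀.₆₈)₂Si₂O₆ = 0.64·24.305 + 1.36·55.845 + 2·28.085 + 6·15.999 = 243.668 g/mol.
Each formula unit contains 1.36 Fe, equivalent to 1.36/1 = 1.3600 mol FeO.
M(FeO) = 1×55.845 + 1×15.999 = 71.844 g/mol.
Mass of FeO per formula unit = 1.3600 × 71.844 = 97.708 g.
FeO wt% = 97.708 / 243.668 × 100 = 40.10%.

40.10 wt%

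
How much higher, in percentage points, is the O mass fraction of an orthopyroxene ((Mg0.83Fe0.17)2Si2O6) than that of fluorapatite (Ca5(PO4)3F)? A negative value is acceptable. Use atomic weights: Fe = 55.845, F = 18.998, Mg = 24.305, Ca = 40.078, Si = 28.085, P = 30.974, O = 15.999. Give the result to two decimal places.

7.32 percentage points

First mineral: 95.994 g O in 211.498 g formula = 45.39 wt% O.
Second mineral: 191.988 g O in 504.298 g formula = 38.07 wt% O.
45.39% − 38.07% gives a difference of 7.32 percentage points.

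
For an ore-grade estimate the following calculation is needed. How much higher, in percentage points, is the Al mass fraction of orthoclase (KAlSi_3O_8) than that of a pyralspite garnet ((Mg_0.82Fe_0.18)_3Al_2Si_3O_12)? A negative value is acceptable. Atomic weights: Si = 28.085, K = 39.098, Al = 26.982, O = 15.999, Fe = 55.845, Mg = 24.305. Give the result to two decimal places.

-3.15 percentage points

Al in KAlSi_3O_8: molar mass 278.327 g/mol; 1×26.982 = 26.982 g → 9.69 wt%.
Al in (Mg_0.82Fe_0.18)_3Al_2Si_3O_12: molar mass 420.154 g/mol; 2×26.982 = 53.964 g → 12.84 wt%.
Difference = 9.69 − 12.84 = -3.15 percentage points.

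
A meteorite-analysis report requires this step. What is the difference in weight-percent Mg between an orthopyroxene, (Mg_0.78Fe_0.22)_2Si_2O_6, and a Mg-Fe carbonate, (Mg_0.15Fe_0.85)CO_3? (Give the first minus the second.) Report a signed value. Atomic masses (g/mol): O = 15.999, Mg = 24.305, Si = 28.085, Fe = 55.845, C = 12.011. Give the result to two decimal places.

M((Mg_0.78Fe_0.22)_2Si_2O_6) = 214.652 g/mol, so wt% Mg = 37.916/214.652 × 100 = 17.66%.
M((Mg_0.15Fe_0.85)CO_3) = 111.122 g/mol, so wt% Mg = 3.646/111.122 × 100 = 3.28%.
17.66 − 3.28 = 14.38 pp.

14.38 percentage points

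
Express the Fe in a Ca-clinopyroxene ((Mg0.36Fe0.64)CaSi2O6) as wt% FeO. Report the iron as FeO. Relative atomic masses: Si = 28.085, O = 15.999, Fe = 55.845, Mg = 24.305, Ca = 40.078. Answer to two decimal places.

Molar mass of (Mg0.36Fe0.64)CaSi2O6 = 0.36·24.305 + 0.64·55.845 + 1·40.078 + 2·28.085 + 6·15.999 = 236.733 g/mol.
Each formula unit contains 0.64 Fe, equivalent to 0.64/1 = 0.6400 mol FeO.
M(FeO) = 1×55.845 + 1×15.999 = 71.844 g/mol.
Mass of FeO per formula unit = 0.6400 × 71.844 = 45.980 g.
FeO wt% = 45.980 / 236.733 × 100 = 19.42%.

19.42 wt%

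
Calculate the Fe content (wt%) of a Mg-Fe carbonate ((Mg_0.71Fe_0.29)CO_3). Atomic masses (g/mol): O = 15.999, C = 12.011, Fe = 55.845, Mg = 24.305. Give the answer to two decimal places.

17.33 wt%

M((Mg_0.71Fe_0.29)CO_3) = 93.460 g/mol.
Fe contributes 0.29 × 55.845 = 16.195 g per mole.
16.195/93.460 = 0.1733 → 17.33%.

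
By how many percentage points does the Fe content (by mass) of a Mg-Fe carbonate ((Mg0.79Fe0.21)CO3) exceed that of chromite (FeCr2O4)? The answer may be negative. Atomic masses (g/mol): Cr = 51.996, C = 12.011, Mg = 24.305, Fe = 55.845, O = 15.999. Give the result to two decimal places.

First mineral: 11.727 g Fe in 90.936 g formula = 12.90 wt% Fe.
Second mineral: 55.845 g Fe in 223.833 g formula = 24.95 wt% Fe.
12.90% − 24.95% gives a difference of -12.05 percentage points.

-12.05 percentage points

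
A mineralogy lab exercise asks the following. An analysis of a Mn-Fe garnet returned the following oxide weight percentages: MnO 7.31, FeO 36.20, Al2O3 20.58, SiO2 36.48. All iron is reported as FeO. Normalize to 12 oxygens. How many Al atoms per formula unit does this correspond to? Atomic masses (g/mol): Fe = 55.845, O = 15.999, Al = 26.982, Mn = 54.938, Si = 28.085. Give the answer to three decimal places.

1.996 Al apfu

7.31 wt% MnO ÷ 70.937 g/mol = 0.10305 mol, giving 0.10305 Mn and 0.10305 O.
36.20 wt% FeO ÷ 71.844 g/mol = 0.50387 mol, giving 0.50387 Fe and 0.50387 O.
20.58 wt% Al2O3 ÷ 101.961 g/mol = 0.20184 mol, giving 0.40368 Al and 0.60552 O.
36.48 wt% SiO2 ÷ 60.083 g/mol = 0.60716 mol, giving 0.60716 Si and 1.21432 O.
Oxygen sums to 2.42676; scaling by 12/2.42676 = 4.94486 puts the formula on 12 O.
Al: 0.40368 × 4.94486 = 1.996 atoms per formula unit.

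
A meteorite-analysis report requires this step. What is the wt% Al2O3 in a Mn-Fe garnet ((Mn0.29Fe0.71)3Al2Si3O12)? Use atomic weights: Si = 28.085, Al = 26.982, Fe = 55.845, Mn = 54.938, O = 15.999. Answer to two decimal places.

20.52 wt%

Molar mass of (Mn0.29Fe0.71)3Al2Si3O12 = 0.87×54.938 + 2.13×55.845 + 2×26.982 + 3×28.085 + 12×15.999 = 496.953 g/mol.
Each formula unit contains 2 Al, equivalent to 2/2 = 1.0000 mol Al2O3.
M(Al2O3) = 2×26.982 + 3×15.999 = 101.961 g/mol.
Mass of Al2O3 per formula unit = 1.0000 × 101.961 = 101.961 g.
Al2O3 wt% = 101.961 / 496.953 × 100 = 20.52%.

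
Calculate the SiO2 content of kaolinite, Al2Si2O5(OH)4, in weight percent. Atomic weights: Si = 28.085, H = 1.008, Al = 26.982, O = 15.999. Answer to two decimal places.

46.55 wt%

M(Al2Si2O5(OH)4) = 258.157 g/mol; M(SiO2) = 60.083 g/mol.
Moles SiO2 per formula unit = 2 Si ÷ 1 = 2.0000.
SiO2 fraction = (2.0000 × 60.083) / 258.157 = 120.166/258.157 = 0.4655.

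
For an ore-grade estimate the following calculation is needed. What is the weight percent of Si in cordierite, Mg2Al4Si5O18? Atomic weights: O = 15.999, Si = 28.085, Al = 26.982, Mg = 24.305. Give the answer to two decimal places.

Formula mass = 2×24.305 + 4×26.982 + 5×28.085 + 18×15.999 = 584.945 g/mol, of which 140.425 g is Si.
So Si makes up 140.425/584.945 = 0.2401 of the mass, i.e. 24.01%.

24.01 wt%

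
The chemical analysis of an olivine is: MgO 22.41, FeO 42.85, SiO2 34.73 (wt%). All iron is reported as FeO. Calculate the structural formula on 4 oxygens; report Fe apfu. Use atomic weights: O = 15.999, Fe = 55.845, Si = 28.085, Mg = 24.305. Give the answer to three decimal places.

1.033 Fe apfu

MgO (M=40.304): mol = 0.55602; Mg = 0.55602, O = 0.55602.
FeO (M=71.844): mol = 0.59643; Fe = 0.59643, O = 0.59643.
SiO2 (M=60.083): mol = 0.57803; Si = 0.57803, O = 1.15606.
ΣO = 2.30851; factor = 4/ΣO = 1.73272.
Fe apfu = 0.59643 × 1.73272 = 1.033.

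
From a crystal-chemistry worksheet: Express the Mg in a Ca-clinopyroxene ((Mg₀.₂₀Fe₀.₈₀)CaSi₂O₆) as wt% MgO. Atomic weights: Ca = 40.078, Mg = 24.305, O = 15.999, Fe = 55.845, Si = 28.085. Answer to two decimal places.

M((Mg₀.₂₀Fe₀.₈₀)CaSi₂O₆) = 241.779 g/mol; M(MgO) = 40.304 g/mol.
Moles MgO per formula unit = 0.20 Mg ÷ 1 = 0.2000.
MgO fraction = (0.2000 × 40.304) / 241.779 = 8.061/241.779 = 0.0333.

3.33 wt%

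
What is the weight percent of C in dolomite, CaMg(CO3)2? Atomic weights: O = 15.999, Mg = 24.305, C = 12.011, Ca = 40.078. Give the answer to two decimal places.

13.03 wt%

M(CaMg(CO3)2) = 184.399 g/mol.
C contributes 2 × 12.011 = 24.022 g per mole.
24.022/184.399 = 0.1303 → 13.03%.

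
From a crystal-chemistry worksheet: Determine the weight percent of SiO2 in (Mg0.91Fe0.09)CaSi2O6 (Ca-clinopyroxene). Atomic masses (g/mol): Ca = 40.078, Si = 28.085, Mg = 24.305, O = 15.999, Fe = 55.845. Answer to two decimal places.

Molar mass of (Mg0.91Fe0.09)CaSi2O6 = 0.91×24.305 + 0.09×55.845 + 1×40.078 + 2×28.085 + 6×15.999 = 219.386 g/mol.
Each formula unit contains 2 Si, equivalent to 2/1 = 2.0000 mol SiO2.
M(SiO2) = 1×28.085 + 2×15.999 = 60.083 g/mol.
Mass of SiO2 per formula unit = 2.0000 × 60.083 = 120.166 g.
SiO2 wt% = 120.166 / 219.386 × 100 = 54.77%.

54.77 wt%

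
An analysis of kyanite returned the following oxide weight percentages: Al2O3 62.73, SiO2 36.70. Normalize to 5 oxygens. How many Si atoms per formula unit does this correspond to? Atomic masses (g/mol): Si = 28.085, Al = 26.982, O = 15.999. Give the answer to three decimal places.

0.996 Si apfu

62.73 wt% Al2O3 ÷ 101.961 g/mol = 0.61524 mol, giving 1.23048 Al and 1.84572 O.
36.70 wt% SiO2 ÷ 60.083 g/mol = 0.61082 mol, giving 0.61082 Si and 1.22164 O.
Oxygen sums to 3.06736; scaling by 5/3.06736 = 1.63007 puts the formula on 5 O.
Si: 0.61082 × 1.63007 = 0.996 atoms per formula unit.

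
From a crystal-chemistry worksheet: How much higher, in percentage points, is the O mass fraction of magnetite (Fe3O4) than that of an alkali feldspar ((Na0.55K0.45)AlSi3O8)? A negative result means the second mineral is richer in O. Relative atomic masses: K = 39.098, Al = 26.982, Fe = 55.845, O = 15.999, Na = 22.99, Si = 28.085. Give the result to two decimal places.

M(Fe3O4) = 231.531 g/mol, so wt% O = 63.996/231.531 × 100 = 27.64%.
M((Na0.55K0.45)AlSi3O8) = 269.468 g/mol, so wt% O = 127.992/269.468 × 100 = 47.50%.
27.64 − 47.50 = -19.86 pp.

-19.86 percentage points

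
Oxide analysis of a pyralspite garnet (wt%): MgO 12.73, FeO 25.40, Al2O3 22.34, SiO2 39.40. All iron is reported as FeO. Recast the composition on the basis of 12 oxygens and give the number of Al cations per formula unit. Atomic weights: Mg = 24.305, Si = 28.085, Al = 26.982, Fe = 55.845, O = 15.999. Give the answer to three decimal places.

1.993 Al apfu

MgO (M=40.304): mol = 0.31585; Mg = 0.31585, O = 0.31585.
FeO (M=71.844): mol = 0.35354; Fe = 0.35354, O = 0.35354.
Al2O3 (M=101.961): mol = 0.21910; Al = 0.43820, O = 0.65730.
SiO2 (M=60.083): mol = 0.65576; Si = 0.65576, O = 1.31152.
ΣO = 2.63821; factor = 12/ΣO = 4.54854.
Al apfu = 0.43820 × 4.54854 = 1.993.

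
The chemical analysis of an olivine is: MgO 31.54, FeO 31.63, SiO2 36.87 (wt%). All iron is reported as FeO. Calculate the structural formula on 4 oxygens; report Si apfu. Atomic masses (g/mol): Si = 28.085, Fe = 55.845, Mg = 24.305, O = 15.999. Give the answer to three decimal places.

1.002 Si apfu

31.54 wt% MgO ÷ 40.304 g/mol = 0.78255 mol, giving 0.78255 Mg and 0.78255 O.
31.63 wt% FeO ÷ 71.844 g/mol = 0.44026 mol, giving 0.44026 Fe and 0.44026 O.
36.87 wt% SiO2 ÷ 60.083 g/mol = 0.61365 mol, giving 0.61365 Si and 1.22730 O.
Oxygen sums to 2.45011; scaling by 4/2.45011 = 1.63258 puts the formula on 4 O.
Si: 0.61365 × 1.63258 = 1.002 atoms per formula unit.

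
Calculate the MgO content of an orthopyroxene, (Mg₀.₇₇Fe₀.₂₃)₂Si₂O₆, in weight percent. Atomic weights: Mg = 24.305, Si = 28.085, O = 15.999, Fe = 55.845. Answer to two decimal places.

Formula mass = 215.282 g/mol.
1.54 Mg → 1.5400 mol MgO per formula unit; M(MgO) = 40.304, so MgO mass = 62.068 g.
62.068/215.282 × 100 = 28.83 wt%.

28.83 wt%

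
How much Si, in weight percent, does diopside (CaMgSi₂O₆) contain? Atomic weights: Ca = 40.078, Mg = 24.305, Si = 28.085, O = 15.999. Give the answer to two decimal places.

Formula mass = 1*40.078 + 1*24.305 + 2*28.085 + 6*15.999 = 216.547 g/mol, of which 56.170 g is Si.
So Si makes up 56.170/216.547 = 0.2594 of the mass, i.e. 25.94%.

25.94 weight percent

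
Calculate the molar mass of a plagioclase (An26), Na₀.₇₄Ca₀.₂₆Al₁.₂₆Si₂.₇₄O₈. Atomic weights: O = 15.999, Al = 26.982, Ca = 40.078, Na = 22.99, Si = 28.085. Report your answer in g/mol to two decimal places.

The formula mass is the sum 0.74*22.99 + 0.26*40.078 + 1.26*26.982 + 2.74*28.085 + 8*15.999.

266.38 g/mol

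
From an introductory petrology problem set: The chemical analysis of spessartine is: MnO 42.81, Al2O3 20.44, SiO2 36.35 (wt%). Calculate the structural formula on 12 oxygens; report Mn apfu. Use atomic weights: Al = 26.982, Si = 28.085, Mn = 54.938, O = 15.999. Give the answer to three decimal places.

MnO: 42.81/70.937 = 0.60349 mol → 0.60349 mol Mn, 0.60349 mol O.
Al2O3: 20.44/101.961 = 0.20047 mol → 0.40094 mol Al, 0.60141 mol O.
SiO2: 36.35/60.083 = 0.60500 mol → 0.60500 mol Si, 1.21000 mol O.
Total oxygen = 2.41490 mol. Normalization factor = 12/2.41490 = 4.96915.
Mn per 12 O = 0.60349 × 4.96915 = 2.999.

2.999 Mn apfu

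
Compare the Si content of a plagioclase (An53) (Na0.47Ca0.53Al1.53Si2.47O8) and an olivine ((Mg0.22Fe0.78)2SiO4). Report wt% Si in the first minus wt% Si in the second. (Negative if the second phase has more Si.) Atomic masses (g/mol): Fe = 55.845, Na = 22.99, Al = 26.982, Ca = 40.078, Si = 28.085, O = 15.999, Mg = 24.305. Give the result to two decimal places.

First mineral: 69.370 g Si in 270.691 g formula = 25.63 wt% Si.
Second mineral: 28.085 g Si in 189.893 g formula = 14.79 wt% Si.
25.63% − 14.79% gives a difference of 10.84 percentage points.

10.84 percentage points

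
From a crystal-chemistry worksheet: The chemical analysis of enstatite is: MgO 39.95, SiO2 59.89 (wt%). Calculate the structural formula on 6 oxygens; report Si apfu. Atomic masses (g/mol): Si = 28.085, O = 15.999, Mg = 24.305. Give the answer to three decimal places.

2.004 Si apfu

MgO: 39.95/40.304 = 0.99122 mol → 0.99122 mol Mg, 0.99122 mol O.
SiO2: 59.89/60.083 = 0.99679 mol → 0.99679 mol Si, 1.99358 mol O.
Total oxygen = 2.98480 mol. Normalization factor = 6/2.98480 = 2.01018.
Si per 6 O = 0.99679 × 2.01018 = 2.004.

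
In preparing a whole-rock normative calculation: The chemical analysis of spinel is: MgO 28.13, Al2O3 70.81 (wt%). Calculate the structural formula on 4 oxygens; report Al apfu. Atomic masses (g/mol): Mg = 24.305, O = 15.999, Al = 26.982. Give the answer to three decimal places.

1.998 Al apfu

MgO (M=40.304): mol = 0.69795; Mg = 0.69795, O = 0.69795.
Al2O3 (M=101.961): mol = 0.69448; Al = 1.38896, O = 2.08344.
ΣO = 2.78139; factor = 4/ΣO = 1.43813.
Al apfu = 1.38896 × 1.43813 = 1.998.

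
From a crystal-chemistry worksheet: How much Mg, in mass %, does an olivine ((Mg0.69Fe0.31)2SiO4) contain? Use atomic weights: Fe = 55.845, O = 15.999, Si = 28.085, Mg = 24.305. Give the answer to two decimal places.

20.93 mass %

Molar mass of (Mg0.69Fe0.31)2SiO4: 1.38×24.305 + 0.62×55.845 + 1×28.085 + 4×15.999 = 160.246 g/mol.
Mass of Mg per formula unit: 1.38 × 24.305 = 33.541 g.
Weight fraction Mg = 33.541 / 160.246 = 0.2093.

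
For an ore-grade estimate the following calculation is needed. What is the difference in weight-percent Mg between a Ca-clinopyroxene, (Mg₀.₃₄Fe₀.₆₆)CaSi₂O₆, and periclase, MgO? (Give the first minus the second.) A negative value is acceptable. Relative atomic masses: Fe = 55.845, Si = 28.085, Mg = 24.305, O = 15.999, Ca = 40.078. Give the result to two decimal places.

-56.82 percentage points

M((Mg₀.₃₄Fe₀.₆₆)CaSi₂O₆) = 237.363 g/mol, so wt% Mg = 8.264/237.363 × 100 = 3.48%.
M(MgO) = 40.304 g/mol, so wt% Mg = 24.305/40.304 × 100 = 60.30%.
3.48 − 60.30 = -56.82 pp.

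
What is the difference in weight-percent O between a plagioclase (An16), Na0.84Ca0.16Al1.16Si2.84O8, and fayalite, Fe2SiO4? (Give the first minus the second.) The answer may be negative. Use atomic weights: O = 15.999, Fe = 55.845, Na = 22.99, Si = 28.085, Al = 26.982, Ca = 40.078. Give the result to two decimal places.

M(Na0.84Ca0.16Al1.16Si2.84O8) = 264.777 g/mol, so wt% O = 127.992/264.777 × 100 = 48.34%.
M(Fe2SiO4) = 203.771 g/mol, so wt% O = 63.996/203.771 × 100 = 31.41%.
48.34 − 31.41 = 16.93 pp.

16.93 percentage points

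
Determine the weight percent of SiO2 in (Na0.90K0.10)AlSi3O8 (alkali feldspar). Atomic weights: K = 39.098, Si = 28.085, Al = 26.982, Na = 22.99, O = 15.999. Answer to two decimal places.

Molar mass of (Na0.90K0.10)AlSi3O8 = 0.90×22.99 + 0.10×39.098 + 1×26.982 + 3×28.085 + 8×15.999 = 263.830 g/mol.
Each formula unit contains 3 Si, equivalent to 3/1 = 3.0000 mol SiO2.
M(SiO2) = 1×28.085 + 2×15.999 = 60.083 g/mol.
Mass of SiO2 per formula unit = 3.0000 × 60.083 = 180.249 g.
SiO2 wt% = 180.249 / 263.830 × 100 = 68.32%.

68.32 wt%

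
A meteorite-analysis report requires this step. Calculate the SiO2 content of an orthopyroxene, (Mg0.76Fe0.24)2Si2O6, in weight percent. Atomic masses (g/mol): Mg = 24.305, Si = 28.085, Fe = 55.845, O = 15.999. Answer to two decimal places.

Molar mass of (Mg0.76Fe0.24)2Si2O6 = 1.52·24.305 + 0.48·55.845 + 2·28.085 + 6·15.999 = 215.913 g/mol.
Each formula unit contains 2 Si, equivalent to 2/1 = 2.0000 mol SiO2.
M(SiO2) = 1×28.085 + 2×15.999 = 60.083 g/mol.
Mass of SiO2 per formula unit = 2.0000 × 60.083 = 120.166 g.
SiO2 wt% = 120.166 / 215.913 × 100 = 55.65%.

55.65 wt%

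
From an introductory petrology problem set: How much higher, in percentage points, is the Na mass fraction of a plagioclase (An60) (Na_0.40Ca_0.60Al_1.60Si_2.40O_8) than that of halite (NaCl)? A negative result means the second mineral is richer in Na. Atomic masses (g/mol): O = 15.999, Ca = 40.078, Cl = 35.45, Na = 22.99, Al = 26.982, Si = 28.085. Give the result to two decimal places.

-35.96 percentage points

First mineral: 9.196 g Na in 271.810 g formula = 3.38 wt% Na.
Second mineral: 22.990 g Na in 58.440 g formula = 39.34 wt% Na.
3.38% − 39.34% gives a difference of -35.96 percentage points.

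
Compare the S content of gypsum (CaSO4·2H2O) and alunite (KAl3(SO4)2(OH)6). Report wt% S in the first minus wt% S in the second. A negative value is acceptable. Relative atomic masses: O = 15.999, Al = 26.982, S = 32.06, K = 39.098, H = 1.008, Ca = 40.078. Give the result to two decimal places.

First mineral: 32.060 g S in 172.164 g formula = 18.62 wt% S.
Second mineral: 64.120 g S in 414.198 g formula = 15.48 wt% S.
18.62% − 15.48% gives a difference of 3.14 percentage points.

3.14 percentage points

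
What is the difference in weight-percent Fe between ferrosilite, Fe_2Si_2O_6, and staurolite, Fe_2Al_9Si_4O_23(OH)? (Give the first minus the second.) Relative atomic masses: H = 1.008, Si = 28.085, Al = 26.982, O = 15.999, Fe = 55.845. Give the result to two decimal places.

29.22 percentage points

M(Fe_2Si_2O_6) = 263.854 g/mol, so wt% Fe = 111.690/263.854 × 100 = 42.33%.
M(Fe_2Al_9Si_4O_23(OH)) = 851.852 g/mol, so wt% Fe = 111.690/851.852 × 100 = 13.11%.
42.33 − 13.11 = 29.22 pp.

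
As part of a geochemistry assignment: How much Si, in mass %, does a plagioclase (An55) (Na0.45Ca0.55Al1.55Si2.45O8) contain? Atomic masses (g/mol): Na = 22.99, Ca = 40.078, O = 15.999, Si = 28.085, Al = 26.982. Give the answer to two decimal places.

M(Na0.45Ca0.55Al1.55Si2.45O8) = 271.011 g/mol.
Si contributes 2.45 × 28.085 = 68.808 g per mole.
68.808/271.011 = 0.2539 → 25.39%.

25.39 mass %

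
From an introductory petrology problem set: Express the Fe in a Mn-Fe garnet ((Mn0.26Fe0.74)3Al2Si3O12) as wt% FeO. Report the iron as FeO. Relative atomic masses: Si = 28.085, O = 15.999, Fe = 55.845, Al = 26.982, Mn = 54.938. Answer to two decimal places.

32.09 wt%

Formula mass = 497.035 g/mol.
2.22 Fe → 2.2200 mol FeO per formula unit; M(FeO) = 71.844, so FeO mass = 159.494 g.
159.494/497.035 × 100 = 32.09 wt%.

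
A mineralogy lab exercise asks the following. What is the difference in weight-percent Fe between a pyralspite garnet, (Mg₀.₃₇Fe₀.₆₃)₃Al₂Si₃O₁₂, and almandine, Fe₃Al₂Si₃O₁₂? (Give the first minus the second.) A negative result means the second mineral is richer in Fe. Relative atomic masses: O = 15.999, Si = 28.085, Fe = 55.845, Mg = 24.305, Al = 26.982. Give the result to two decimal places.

-10.85 percentage points

M((Mg₀.₃₇Fe₀.₆₃)₃Al₂Si₃O₁₂) = 462.733 g/mol, so wt% Fe = 105.547/462.733 × 100 = 22.81%.
M(Fe₃Al₂Si₃O₁₂) = 497.742 g/mol, so wt% Fe = 167.535/497.742 × 100 = 33.66%.
22.81 − 33.66 = -10.85 pp.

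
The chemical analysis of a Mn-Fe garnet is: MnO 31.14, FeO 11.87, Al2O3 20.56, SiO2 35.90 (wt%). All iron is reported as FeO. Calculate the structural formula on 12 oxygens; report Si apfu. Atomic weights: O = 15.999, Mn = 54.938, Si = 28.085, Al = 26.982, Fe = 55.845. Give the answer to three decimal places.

MnO (M=70.937): mol = 0.43898; Mn = 0.43898, O = 0.43898.
FeO (M=71.844): mol = 0.16522; Fe = 0.16522, O = 0.16522.
Al2O3 (M=101.961): mol = 0.20165; Al = 0.40330, O = 0.60495.
SiO2 (M=60.083): mol = 0.59751; Si = 0.59751, O = 1.19502.
ΣO = 2.40417; factor = 12/ΣO = 4.99133.
Si apfu = 0.59751 × 4.99133 = 2.982.

2.982 Si apfu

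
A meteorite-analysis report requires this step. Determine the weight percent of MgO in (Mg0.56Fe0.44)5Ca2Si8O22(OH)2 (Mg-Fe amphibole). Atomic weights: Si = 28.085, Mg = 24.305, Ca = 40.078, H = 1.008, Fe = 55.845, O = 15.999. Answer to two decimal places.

Formula mass = 881.741 g/mol.
2.80 Mg → 2.8000 mol MgO per formula unit; M(MgO) = 40.304, so MgO mass = 112.851 g.
112.851/881.741 × 100 = 12.80 wt%.

12.80 wt%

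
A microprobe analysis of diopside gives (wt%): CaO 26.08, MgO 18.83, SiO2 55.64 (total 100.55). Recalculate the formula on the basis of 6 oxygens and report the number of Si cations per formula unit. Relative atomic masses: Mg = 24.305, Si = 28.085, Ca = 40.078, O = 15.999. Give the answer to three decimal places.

CaO: 26.08/56.077 = 0.46507 mol → 0.46507 mol Ca, 0.46507 mol O.
MgO: 18.83/40.304 = 0.46720 mol → 0.46720 mol Mg, 0.46720 mol O.
SiO2: 55.64/60.083 = 0.92605 mol → 0.92605 mol Si, 1.85210 mol O.
Total oxygen = 2.78437 mol. Normalization factor = 6/2.78437 = 2.15489.
Si per 6 O = 0.92605 × 2.15489 = 1.996.

1.996 Si apfu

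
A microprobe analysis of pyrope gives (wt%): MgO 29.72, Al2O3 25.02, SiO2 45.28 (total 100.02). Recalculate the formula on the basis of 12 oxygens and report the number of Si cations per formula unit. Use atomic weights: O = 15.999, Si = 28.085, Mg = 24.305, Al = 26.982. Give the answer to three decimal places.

29.72 wt% MgO ÷ 40.304 g/mol = 0.73740 mol, giving 0.73740 Mg and 0.73740 O.
25.02 wt% Al2O3 ÷ 101.961 g/mol = 0.24539 mol, giving 0.49078 Al and 0.73617 O.
45.28 wt% SiO2 ÷ 60.083 g/mol = 0.75362 mol, giving 0.75362 Si and 1.50724 O.
Oxygen sums to 2.98081; scaling by 12/2.98081 = 4.02575 puts the formula on 12 O.
Si: 0.75362 × 4.02575 = 3.034 atoms per formula unit.

3.034 Si apfu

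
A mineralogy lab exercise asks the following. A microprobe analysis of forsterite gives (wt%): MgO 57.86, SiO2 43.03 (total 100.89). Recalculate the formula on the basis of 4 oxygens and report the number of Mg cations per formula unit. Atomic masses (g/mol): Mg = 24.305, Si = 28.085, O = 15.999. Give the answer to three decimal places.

2.002 Mg apfu

MgO: 57.86/40.304 = 1.43559 mol → 1.43559 mol Mg, 1.43559 mol O.
SiO2: 43.03/60.083 = 0.71618 mol → 0.71618 mol Si, 1.43236 mol O.
Total oxygen = 2.86795 mol. Normalization factor = 4/2.86795 = 1.39472.
Mg per 4 O = 1.43559 × 1.39472 = 2.002.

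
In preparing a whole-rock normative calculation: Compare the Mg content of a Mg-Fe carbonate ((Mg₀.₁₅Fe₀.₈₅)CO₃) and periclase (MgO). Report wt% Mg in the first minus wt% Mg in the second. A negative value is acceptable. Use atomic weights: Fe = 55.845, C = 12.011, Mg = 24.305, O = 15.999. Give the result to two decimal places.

First mineral: 3.646 g Mg in 111.122 g formula = 3.28 wt% Mg.
Second mineral: 24.305 g Mg in 40.304 g formula = 60.30 wt% Mg.
3.28% − 60.30% gives a difference of -57.02 percentage points.

-57.02 percentage points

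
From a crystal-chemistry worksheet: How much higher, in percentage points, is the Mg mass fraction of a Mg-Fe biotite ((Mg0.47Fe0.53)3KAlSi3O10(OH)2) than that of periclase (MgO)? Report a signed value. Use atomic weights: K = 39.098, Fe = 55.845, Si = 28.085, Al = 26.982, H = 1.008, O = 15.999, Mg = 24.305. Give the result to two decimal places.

-52.97 percentage points

Mg in (Mg0.47Fe0.53)3KAlSi3O10(OH)2: molar mass 467.403 g/mol; 1.41×24.305 = 34.270 g → 7.33 wt%.
Mg in MgO: molar mass 40.304 g/mol; 1×24.305 = 24.305 g → 60.30 wt%.
Difference = 7.33 − 60.30 = -52.97 percentage points.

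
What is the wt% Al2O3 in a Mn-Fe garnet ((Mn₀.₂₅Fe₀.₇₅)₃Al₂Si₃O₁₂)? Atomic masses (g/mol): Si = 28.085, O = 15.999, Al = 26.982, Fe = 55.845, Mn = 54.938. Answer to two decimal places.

20.51 wt%

M((Mn₀.₂₅Fe₀.₇₅)₃Al₂Si₃O₁₂) = 497.062 g/mol; M(Al2O3) = 101.961 g/mol.
Moles Al2O3 per formula unit = 2 Al ÷ 2 = 1.0000.
Al2O3 fraction = (1.0000 × 101.961) / 497.062 = 101.961/497.062 = 0.2051.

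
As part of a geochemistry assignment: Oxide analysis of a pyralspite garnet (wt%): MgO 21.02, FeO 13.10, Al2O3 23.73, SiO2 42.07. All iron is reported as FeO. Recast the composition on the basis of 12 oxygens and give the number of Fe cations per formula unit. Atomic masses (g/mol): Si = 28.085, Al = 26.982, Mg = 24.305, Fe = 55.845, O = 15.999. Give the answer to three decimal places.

MgO: 21.02/40.304 = 0.52154 mol → 0.52154 mol Mg, 0.52154 mol O.
FeO: 13.10/71.844 = 0.18234 mol → 0.18234 mol Fe, 0.18234 mol O.
Al2O3: 23.73/101.961 = 0.23274 mol → 0.46548 mol Al, 0.69822 mol O.
SiO2: 42.07/60.083 = 0.70020 mol → 0.70020 mol Si, 1.40040 mol O.
Total oxygen = 2.80250 mol. Normalization factor = 12/2.80250 = 4.28189.
Fe per 12 O = 0.18234 × 4.28189 = 0.781.

0.781 Fe apfu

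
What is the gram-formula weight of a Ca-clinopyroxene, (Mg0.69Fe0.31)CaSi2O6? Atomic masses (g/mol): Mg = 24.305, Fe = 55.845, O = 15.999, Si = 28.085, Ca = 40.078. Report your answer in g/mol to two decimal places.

M = 0.69×24.305 + 0.31×55.845 + 1×40.078 + 2×28.085 + 6×15.999

226.32 g/mol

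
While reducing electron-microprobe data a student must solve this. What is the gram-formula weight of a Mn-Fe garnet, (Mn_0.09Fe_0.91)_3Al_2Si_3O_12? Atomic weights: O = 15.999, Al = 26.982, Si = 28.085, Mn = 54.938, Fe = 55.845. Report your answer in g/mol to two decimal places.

The formula mass is the sum 0.27×54.938 + 2.73×55.845 + 2×26.982 + 3×28.085 + 12×15.999.

497.50 g/mol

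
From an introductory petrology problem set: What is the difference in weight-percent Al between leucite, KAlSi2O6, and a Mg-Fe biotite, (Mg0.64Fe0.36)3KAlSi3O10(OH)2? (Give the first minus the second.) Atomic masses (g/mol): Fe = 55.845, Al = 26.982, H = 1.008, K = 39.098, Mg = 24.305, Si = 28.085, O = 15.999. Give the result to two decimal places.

First mineral: 26.982 g Al in 218.244 g formula = 12.36 wt% Al.
Second mineral: 26.982 g Al in 451.317 g formula = 5.98 wt% Al.
12.36% − 5.98% gives a difference of 6.38 percentage points.

6.38 percentage points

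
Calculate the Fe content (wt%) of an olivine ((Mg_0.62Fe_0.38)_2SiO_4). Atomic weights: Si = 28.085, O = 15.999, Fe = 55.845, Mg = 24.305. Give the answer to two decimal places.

25.78 wt%

Molar mass of (Mg_0.62Fe_0.38)_2SiO_4: 1.24·24.305 + 0.76·55.845 + 1·28.085 + 4·15.999 = 164.661 g/mol.
Mass of Fe per formula unit: 0.76 × 55.845 = 42.442 g.
Weight fraction Fe = 42.442 / 164.661 = 0.2578.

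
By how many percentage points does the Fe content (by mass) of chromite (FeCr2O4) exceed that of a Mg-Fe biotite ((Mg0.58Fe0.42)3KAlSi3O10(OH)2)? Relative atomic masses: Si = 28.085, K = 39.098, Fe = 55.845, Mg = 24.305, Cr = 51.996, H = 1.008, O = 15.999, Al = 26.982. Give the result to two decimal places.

M(FeCr2O4) = 223.833 g/mol, so wt% Fe = 55.845/223.833 × 100 = 24.95%.
M((Mg0.58Fe0.42)3KAlSi3O10(OH)2) = 456.994 g/mol, so wt% Fe = 70.365/456.994 × 100 = 15.40%.
24.95 − 15.40 = 9.55 pp.

9.55 percentage points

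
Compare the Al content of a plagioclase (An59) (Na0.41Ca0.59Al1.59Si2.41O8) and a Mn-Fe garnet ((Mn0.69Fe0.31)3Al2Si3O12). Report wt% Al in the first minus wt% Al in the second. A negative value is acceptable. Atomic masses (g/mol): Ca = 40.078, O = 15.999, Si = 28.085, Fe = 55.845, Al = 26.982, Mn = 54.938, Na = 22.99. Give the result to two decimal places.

4.91 percentage points

Al in Na0.41Ca0.59Al1.59Si2.41O8: molar mass 271.650 g/mol; 1.59×26.982 = 42.901 g → 15.79 wt%.
Al in (Mn0.69Fe0.31)3Al2Si3O12: molar mass 495.865 g/mol; 2×26.982 = 53.964 g → 10.88 wt%.
Difference = 15.79 − 10.88 = 4.91 percentage points.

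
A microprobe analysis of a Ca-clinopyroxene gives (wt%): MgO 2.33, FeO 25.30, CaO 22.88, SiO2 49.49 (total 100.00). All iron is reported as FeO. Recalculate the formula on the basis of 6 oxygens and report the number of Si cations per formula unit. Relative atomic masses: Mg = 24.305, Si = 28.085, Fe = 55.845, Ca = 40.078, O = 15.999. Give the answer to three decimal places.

MgO: 2.33/40.304 = 0.05781 mol → 0.05781 mol Mg, 0.05781 mol O.
FeO: 25.30/71.844 = 0.35215 mol → 0.35215 mol Fe, 0.35215 mol O.
CaO: 22.88/56.077 = 0.40801 mol → 0.40801 mol Ca, 0.40801 mol O.
SiO2: 49.49/60.083 = 0.82369 mol → 0.82369 mol Si, 1.64738 mol O.
Total oxygen = 2.46535 mol. Normalization factor = 6/2.46535 = 2.43373.
Si per 6 O = 0.82369 × 2.43373 = 2.005.

2.005 Si apfu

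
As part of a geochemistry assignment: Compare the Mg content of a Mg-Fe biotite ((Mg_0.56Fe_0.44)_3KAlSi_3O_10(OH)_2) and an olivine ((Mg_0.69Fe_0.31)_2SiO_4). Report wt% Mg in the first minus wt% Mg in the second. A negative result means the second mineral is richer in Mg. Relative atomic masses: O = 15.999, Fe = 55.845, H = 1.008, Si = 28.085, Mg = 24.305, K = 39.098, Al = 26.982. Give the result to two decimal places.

-12.03 percentage points

M((Mg_0.56Fe_0.44)_3KAlSi_3O_10(OH)_2) = 458.887 g/mol, so wt% Mg = 40.832/458.887 × 100 = 8.90%.
M((Mg_0.69Fe_0.31)_2SiO_4) = 160.246 g/mol, so wt% Mg = 33.541/160.246 × 100 = 20.93%.
8.90 − 20.93 = -12.03 pp.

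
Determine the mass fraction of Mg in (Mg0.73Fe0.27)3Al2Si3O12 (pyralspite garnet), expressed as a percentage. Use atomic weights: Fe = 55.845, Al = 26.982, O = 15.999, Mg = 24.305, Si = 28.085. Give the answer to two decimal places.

12.42 wt%

M((Mg0.73Fe0.27)3Al2Si3O12) = 428.669 g/mol.
Mg contributes 2.19 × 24.305 = 53.228 g per mole.
53.228/428.669 = 0.1242 → 12.42%.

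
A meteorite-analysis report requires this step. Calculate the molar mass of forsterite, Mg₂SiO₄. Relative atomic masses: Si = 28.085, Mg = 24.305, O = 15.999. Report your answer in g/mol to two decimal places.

140.69 g/mol

Mg: 2 × 24.305 = 48.6100
Si: 1 × 28.085 = 28.0850
O: 4 × 15.999 = 63.9960
Summing the contributions gives the formula mass.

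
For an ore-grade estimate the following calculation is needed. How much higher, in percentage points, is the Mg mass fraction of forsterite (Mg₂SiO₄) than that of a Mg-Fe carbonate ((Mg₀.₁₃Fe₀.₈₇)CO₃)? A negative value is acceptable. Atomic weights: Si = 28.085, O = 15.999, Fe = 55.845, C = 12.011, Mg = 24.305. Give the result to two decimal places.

31.72 percentage points

First mineral: 48.610 g Mg in 140.691 g formula = 34.55 wt% Mg.
Second mineral: 3.160 g Mg in 111.753 g formula = 2.83 wt% Mg.
34.55% − 2.83% gives a difference of 31.72 percentage points.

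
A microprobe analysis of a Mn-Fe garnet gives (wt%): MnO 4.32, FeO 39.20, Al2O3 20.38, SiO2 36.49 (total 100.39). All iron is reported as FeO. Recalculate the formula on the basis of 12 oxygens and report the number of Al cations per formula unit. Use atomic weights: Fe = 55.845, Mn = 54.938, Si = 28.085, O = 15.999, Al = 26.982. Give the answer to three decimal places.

1.982 Al apfu

4.32 wt% MnO ÷ 70.937 g/mol = 0.06090 mol, giving 0.06090 Mn and 0.06090 O.
39.20 wt% FeO ÷ 71.844 g/mol = 0.54563 mol, giving 0.54563 Fe and 0.54563 O.
20.38 wt% Al2O3 ÷ 101.961 g/mol = 0.19988 mol, giving 0.39976 Al and 0.59964 O.
36.49 wt% SiO2 ÷ 60.083 g/mol = 0.60733 mol, giving 0.60733 Si and 1.21466 O.
Oxygen sums to 2.42083; scaling by 12/2.42083 = 4.95698 puts the formula on 12 O.
Al: 0.39976 × 4.95698 = 1.982 atoms per formula unit.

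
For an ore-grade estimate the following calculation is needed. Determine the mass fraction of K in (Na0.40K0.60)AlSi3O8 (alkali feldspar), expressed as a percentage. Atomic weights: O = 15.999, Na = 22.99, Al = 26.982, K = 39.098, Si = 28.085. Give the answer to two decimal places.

8.63 mass %

Formula mass = 0.40×22.99 + 0.60×39.098 + 1×26.982 + 3×28.085 + 8×15.999 = 271.884 g/mol, of which 23.459 g is K.
So K makes up 23.459/271.884 = 0.0863 of the mass, i.e. 8.63%.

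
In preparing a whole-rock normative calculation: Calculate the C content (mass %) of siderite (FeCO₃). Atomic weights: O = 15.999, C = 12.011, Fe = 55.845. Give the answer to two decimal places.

10.37 mass %

M(FeCO₃) = 115.853 g/mol.
C contributes 1 × 12.011 = 12.011 g per mole.
12.011/115.853 = 0.1037 → 10.37%.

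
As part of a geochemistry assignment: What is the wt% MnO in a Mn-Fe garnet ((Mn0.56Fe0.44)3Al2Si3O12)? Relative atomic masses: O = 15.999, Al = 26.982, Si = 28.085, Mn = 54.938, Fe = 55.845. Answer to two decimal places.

24.02 wt%

Molar mass of (Mn0.56Fe0.44)3Al2Si3O12 = 1.68×54.938 + 1.32×55.845 + 2×26.982 + 3×28.085 + 12×15.999 = 496.218 g/mol.
Each formula unit contains 1.68 Mn, equivalent to 1.68/1 = 1.6800 mol MnO.
M(MnO) = 1×54.938 + 1×15.999 = 70.937 g/mol.
Mass of MnO per formula unit = 1.6800 × 70.937 = 119.174 g.
MnO wt% = 119.174 / 496.218 × 100 = 24.02%.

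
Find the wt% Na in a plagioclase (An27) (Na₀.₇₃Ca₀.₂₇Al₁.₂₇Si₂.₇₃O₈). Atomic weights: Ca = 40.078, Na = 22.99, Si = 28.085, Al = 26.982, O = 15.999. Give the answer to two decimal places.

6.30 mass %

Molar mass of Na₀.₇₃Ca₀.₂₇Al₁.₂₇Si₂.₇₃O₈: 0.73·22.99 + 0.27·40.078 + 1.27·26.982 + 2.73·28.085 + 8·15.999 = 266.535 g/mol.
Mass of Na per formula unit: 0.73 × 22.99 = 16.783 g.
Weight fraction Na = 16.783 / 266.535 = 0.0630.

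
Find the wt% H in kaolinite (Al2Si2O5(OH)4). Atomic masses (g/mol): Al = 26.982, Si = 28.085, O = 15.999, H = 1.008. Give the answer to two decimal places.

1.56 wt%

Molar mass of Al2Si2O5(OH)4: 2·26.982 + 2·28.085 + 9·15.999 + 4·1.008 = 258.157 g/mol.
Mass of H per formula unit: 4 × 1.008 = 4.032 g.
Weight fraction H = 4.032 / 258.157 = 0.0156.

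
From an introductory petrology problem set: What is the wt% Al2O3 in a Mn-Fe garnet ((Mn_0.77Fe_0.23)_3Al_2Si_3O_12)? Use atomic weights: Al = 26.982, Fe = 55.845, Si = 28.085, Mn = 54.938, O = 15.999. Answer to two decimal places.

20.57 wt%

Molar mass of (Mn_0.77Fe_0.23)_3Al_2Si_3O_12 = 2.31·54.938 + 0.69·55.845 + 2·26.982 + 3·28.085 + 12·15.999 = 495.647 g/mol.
Each formula unit contains 2 Al, equivalent to 2/2 = 1.0000 mol Al2O3.
M(Al2O3) = 2×26.982 + 3×15.999 = 101.961 g/mol.
Mass of Al2O3 per formula unit = 1.0000 × 101.961 = 101.961 g.
Al2O3 wt% = 101.961 / 495.647 × 100 = 20.57%.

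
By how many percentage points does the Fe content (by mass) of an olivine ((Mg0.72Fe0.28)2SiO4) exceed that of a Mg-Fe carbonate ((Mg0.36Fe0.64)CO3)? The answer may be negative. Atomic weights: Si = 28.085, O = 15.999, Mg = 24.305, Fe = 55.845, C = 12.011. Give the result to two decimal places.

First mineral: 31.273 g Fe in 158.353 g formula = 19.75 wt% Fe.
Second mineral: 35.741 g Fe in 104.499 g formula = 34.20 wt% Fe.
19.75% − 34.20% gives a difference of -14.45 percentage points.

-14.45 percentage points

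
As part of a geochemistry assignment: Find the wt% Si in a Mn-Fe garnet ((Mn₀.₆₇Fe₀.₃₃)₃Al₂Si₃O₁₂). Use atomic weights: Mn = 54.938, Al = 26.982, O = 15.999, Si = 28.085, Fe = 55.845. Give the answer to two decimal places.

Formula mass = 2.01×54.938 + 0.99×55.845 + 2×26.982 + 3×28.085 + 12×15.999 = 495.919 g/mol, of which 84.255 g is Si.
So Si makes up 84.255/495.919 = 0.1699 of the mass, i.e. 16.99%.

16.99 weight percent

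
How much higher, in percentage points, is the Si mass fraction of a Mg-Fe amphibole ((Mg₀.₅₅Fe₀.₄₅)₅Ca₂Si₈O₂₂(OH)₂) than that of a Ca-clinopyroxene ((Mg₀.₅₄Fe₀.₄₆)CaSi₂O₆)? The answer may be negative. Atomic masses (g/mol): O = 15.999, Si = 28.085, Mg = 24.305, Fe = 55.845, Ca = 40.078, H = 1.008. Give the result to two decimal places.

1.13 percentage points

Si in (Mg₀.₅₅Fe₀.₄₅)₅Ca₂Si₈O₂₂(OH)₂: molar mass 883.318 g/mol; 8×28.085 = 224.680 g → 25.44 wt%.
Si in (Mg₀.₅₄Fe₀.₄₆)CaSi₂O₆: molar mass 231.055 g/mol; 2×28.085 = 56.170 g → 24.31 wt%.
Difference = 25.44 − 24.31 = 1.13 percentage points.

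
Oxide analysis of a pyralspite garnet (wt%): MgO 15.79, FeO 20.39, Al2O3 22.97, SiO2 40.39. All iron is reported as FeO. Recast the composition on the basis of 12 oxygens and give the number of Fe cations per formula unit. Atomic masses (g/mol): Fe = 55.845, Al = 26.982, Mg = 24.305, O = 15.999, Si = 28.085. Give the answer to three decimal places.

1.263 Fe apfu

MgO: 15.79/40.304 = 0.39177 mol → 0.39177 mol Mg, 0.39177 mol O.
FeO: 20.39/71.844 = 0.28381 mol → 0.28381 mol Fe, 0.28381 mol O.
Al2O3: 22.97/101.961 = 0.22528 mol → 0.45056 mol Al, 0.67584 mol O.
SiO2: 40.39/60.083 = 0.67224 mol → 0.67224 mol Si, 1.34448 mol O.
Total oxygen = 2.69590 mol. Normalization factor = 12/2.69590 = 4.45120.
Fe per 12 O = 0.28381 × 4.45120 = 1.263.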